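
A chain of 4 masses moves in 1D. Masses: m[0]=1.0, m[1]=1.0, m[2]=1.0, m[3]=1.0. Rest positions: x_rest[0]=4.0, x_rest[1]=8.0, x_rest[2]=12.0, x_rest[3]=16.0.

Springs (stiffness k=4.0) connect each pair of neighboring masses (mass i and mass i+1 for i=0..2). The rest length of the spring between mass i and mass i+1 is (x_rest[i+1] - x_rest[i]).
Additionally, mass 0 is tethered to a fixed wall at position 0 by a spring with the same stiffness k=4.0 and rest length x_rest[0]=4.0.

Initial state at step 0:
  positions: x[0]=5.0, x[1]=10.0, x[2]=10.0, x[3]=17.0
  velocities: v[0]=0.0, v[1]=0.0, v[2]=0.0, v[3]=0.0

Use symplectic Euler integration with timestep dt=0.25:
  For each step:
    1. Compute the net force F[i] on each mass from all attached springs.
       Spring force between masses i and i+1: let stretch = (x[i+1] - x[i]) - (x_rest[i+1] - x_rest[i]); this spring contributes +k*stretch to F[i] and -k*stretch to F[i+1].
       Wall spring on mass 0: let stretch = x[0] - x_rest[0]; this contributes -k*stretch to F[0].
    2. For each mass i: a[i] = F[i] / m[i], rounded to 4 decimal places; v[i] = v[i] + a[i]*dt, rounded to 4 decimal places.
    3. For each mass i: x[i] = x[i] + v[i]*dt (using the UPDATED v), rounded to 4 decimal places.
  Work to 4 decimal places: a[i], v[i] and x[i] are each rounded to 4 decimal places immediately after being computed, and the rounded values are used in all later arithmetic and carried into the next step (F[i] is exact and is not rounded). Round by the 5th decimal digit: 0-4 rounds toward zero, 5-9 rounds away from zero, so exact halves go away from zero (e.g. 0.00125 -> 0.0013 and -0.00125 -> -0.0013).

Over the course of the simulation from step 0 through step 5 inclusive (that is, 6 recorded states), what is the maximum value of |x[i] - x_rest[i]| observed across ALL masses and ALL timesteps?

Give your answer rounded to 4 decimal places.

Answer: 2.7344

Derivation:
Step 0: x=[5.0000 10.0000 10.0000 17.0000] v=[0.0000 0.0000 0.0000 0.0000]
Step 1: x=[5.0000 8.7500 11.7500 16.2500] v=[0.0000 -5.0000 7.0000 -3.0000]
Step 2: x=[4.6875 7.3125 13.8750 15.3750] v=[-1.2500 -5.7500 8.5000 -3.5000]
Step 3: x=[3.8594 6.8594 14.7344 15.1250] v=[-3.3125 -1.8125 3.4375 -1.0000]
Step 4: x=[2.8164 7.6250 13.7227 15.7774] v=[-4.1719 3.0625 -4.0469 2.6094]
Step 5: x=[2.2715 8.7129 11.7002 16.9161] v=[-2.1797 4.3516 -8.0899 4.5547]
Max displacement = 2.7344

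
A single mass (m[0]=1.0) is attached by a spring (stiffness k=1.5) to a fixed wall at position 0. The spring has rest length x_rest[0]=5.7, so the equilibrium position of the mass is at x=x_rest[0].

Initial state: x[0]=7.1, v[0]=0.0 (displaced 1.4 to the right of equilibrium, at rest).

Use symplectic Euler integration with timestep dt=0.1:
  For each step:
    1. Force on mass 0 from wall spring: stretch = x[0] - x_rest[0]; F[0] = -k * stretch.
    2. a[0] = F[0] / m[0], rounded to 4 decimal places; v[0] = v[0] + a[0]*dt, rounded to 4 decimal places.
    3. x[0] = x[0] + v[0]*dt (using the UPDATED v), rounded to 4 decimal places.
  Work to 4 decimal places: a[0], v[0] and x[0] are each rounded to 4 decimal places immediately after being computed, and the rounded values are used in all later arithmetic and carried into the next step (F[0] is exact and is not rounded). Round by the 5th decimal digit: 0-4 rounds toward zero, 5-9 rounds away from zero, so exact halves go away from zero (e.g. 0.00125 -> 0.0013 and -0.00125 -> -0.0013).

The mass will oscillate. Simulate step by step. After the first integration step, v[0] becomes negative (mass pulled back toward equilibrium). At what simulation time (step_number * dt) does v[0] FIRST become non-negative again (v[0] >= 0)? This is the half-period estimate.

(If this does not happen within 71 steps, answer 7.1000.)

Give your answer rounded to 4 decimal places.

Step 0: x=[7.1000] v=[0.0000]
Step 1: x=[7.0790] v=[-0.2100]
Step 2: x=[7.0373] v=[-0.4169]
Step 3: x=[6.9756] v=[-0.6175]
Step 4: x=[6.8947] v=[-0.8088]
Step 5: x=[6.7959] v=[-0.9880]
Step 6: x=[6.6807] v=[-1.1524]
Step 7: x=[6.5508] v=[-1.2995]
Step 8: x=[6.4081] v=[-1.4271]
Step 9: x=[6.2548] v=[-1.5333]
Step 10: x=[6.0932] v=[-1.6165]
Step 11: x=[5.9257] v=[-1.6755]
Step 12: x=[5.7548] v=[-1.7094]
Step 13: x=[5.5830] v=[-1.7176]
Step 14: x=[5.4130] v=[-1.7001]
Step 15: x=[5.2473] v=[-1.6571]
Step 16: x=[5.0884] v=[-1.5892]
Step 17: x=[4.9387] v=[-1.4975]
Step 18: x=[4.8004] v=[-1.3833]
Step 19: x=[4.6756] v=[-1.2484]
Step 20: x=[4.5661] v=[-1.0947]
Step 21: x=[4.4736] v=[-0.9246]
Step 22: x=[4.3995] v=[-0.7406]
Step 23: x=[4.3450] v=[-0.5455]
Step 24: x=[4.3108] v=[-0.3423]
Step 25: x=[4.2974] v=[-0.1339]
Step 26: x=[4.3051] v=[0.0765]
First v>=0 after going negative at step 26, time=2.6000

Answer: 2.6000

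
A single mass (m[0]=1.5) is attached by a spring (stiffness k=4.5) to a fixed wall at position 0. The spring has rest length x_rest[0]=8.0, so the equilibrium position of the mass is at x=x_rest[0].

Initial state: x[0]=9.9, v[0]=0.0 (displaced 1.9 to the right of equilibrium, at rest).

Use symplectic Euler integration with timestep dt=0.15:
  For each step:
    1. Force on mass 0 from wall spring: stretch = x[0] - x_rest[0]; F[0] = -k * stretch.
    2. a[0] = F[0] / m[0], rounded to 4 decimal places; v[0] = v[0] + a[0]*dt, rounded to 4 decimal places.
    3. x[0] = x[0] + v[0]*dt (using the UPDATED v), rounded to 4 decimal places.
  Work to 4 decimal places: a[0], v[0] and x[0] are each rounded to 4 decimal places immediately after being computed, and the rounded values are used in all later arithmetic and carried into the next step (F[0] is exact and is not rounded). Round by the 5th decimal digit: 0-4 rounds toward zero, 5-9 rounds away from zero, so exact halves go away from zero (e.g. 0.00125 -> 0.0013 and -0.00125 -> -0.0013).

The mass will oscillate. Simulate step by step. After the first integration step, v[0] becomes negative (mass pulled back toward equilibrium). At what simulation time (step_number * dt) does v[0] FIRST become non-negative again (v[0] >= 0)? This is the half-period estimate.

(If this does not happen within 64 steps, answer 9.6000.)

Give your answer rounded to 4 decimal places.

Answer: 1.9500

Derivation:
Step 0: x=[9.9000] v=[0.0000]
Step 1: x=[9.7718] v=[-0.8550]
Step 2: x=[9.5240] v=[-1.6523]
Step 3: x=[9.1733] v=[-2.3381]
Step 4: x=[8.7434] v=[-2.8661]
Step 5: x=[8.2633] v=[-3.2006]
Step 6: x=[7.7654] v=[-3.3191]
Step 7: x=[7.2834] v=[-3.2135]
Step 8: x=[6.8498] v=[-2.8910]
Step 9: x=[6.4938] v=[-2.3734]
Step 10: x=[6.2395] v=[-1.6956]
Step 11: x=[6.1040] v=[-0.9034]
Step 12: x=[6.0965] v=[-0.0502]
Step 13: x=[6.2175] v=[0.8064]
First v>=0 after going negative at step 13, time=1.9500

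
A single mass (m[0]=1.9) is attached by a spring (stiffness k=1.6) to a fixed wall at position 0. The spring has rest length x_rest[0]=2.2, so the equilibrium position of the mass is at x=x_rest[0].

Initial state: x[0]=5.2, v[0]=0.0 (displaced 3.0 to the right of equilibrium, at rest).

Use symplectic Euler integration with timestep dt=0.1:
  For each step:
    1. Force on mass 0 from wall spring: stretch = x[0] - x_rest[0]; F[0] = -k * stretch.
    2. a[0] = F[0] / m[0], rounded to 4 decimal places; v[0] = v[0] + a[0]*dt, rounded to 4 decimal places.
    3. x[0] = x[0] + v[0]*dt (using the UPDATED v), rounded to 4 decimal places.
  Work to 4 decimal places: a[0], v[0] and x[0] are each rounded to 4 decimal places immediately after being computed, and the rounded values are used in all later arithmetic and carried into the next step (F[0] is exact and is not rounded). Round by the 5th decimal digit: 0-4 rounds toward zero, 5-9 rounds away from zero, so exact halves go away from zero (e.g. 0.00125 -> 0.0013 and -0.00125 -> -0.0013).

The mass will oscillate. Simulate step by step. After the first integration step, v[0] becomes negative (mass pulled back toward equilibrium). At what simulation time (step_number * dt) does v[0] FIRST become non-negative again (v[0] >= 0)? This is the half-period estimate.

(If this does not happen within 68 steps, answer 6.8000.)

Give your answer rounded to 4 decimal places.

Step 0: x=[5.2000] v=[0.0000]
Step 1: x=[5.1747] v=[-0.2526]
Step 2: x=[5.1244] v=[-0.5031]
Step 3: x=[5.0495] v=[-0.7494]
Step 4: x=[4.9506] v=[-0.9894]
Step 5: x=[4.8285] v=[-1.2210]
Step 6: x=[4.6843] v=[-1.4424]
Step 7: x=[4.5191] v=[-1.6516]
Step 8: x=[4.3344] v=[-1.8469]
Step 9: x=[4.1317] v=[-2.0266]
Step 10: x=[3.9128] v=[-2.1893]
Step 11: x=[3.6795] v=[-2.3335]
Step 12: x=[3.4337] v=[-2.4581]
Step 13: x=[3.1775] v=[-2.5620]
Step 14: x=[2.9131] v=[-2.6443]
Step 15: x=[2.6427] v=[-2.7044]
Step 16: x=[2.3685] v=[-2.7417]
Step 17: x=[2.0929] v=[-2.7559]
Step 18: x=[1.8182] v=[-2.7469]
Step 19: x=[1.5467] v=[-2.7148]
Step 20: x=[1.2807] v=[-2.6598]
Step 21: x=[1.0225] v=[-2.5824]
Step 22: x=[0.7742] v=[-2.4832]
Step 23: x=[0.5379] v=[-2.3631]
Step 24: x=[0.3156] v=[-2.2231]
Step 25: x=[0.1092] v=[-2.0644]
Step 26: x=[-0.0796] v=[-1.8883]
Step 27: x=[-0.2492] v=[-1.6963]
Step 28: x=[-0.3982] v=[-1.4901]
Step 29: x=[-0.5253] v=[-1.2713]
Step 30: x=[-0.6295] v=[-1.0418]
Step 31: x=[-0.7099] v=[-0.8035]
Step 32: x=[-0.7658] v=[-0.5585]
Step 33: x=[-0.7967] v=[-0.3088]
Step 34: x=[-0.8024] v=[-0.0565]
Step 35: x=[-0.7828] v=[0.1963]
First v>=0 after going negative at step 35, time=3.5000

Answer: 3.5000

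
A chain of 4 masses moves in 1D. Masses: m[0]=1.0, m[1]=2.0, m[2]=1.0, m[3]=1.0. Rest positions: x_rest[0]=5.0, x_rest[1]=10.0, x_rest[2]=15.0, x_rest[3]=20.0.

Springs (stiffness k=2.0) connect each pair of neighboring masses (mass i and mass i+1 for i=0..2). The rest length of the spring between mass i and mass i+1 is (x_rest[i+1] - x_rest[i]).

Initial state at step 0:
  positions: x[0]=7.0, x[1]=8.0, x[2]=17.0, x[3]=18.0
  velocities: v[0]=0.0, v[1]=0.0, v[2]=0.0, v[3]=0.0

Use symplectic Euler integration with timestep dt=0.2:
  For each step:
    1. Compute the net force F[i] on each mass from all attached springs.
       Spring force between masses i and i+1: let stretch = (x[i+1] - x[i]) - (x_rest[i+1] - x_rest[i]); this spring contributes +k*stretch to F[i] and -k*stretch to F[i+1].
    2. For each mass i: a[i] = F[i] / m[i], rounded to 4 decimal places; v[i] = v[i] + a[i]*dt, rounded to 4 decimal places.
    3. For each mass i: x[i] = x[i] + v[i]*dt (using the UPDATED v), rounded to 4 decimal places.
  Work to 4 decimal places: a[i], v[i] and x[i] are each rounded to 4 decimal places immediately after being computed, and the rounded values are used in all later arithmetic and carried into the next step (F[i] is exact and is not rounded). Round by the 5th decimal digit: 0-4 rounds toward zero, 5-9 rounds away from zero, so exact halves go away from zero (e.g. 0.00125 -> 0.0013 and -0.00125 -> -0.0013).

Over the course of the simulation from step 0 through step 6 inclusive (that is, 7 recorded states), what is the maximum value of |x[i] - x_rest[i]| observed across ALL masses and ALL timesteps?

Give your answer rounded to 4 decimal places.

Answer: 3.3467

Derivation:
Step 0: x=[7.0000 8.0000 17.0000 18.0000] v=[0.0000 0.0000 0.0000 0.0000]
Step 1: x=[6.6800 8.3200 16.3600 18.3200] v=[-1.6000 1.6000 -3.2000 1.6000]
Step 2: x=[6.0912 8.8960 15.2336 18.8832] v=[-2.9440 2.8800 -5.6320 2.8160]
Step 3: x=[5.3268 9.6133 13.8922 19.5544] v=[-3.8221 3.5866 -6.7072 3.3562]
Step 4: x=[4.5053 10.3303 12.6614 20.1727] v=[-4.1075 3.5851 -6.1539 3.0913]
Step 5: x=[3.7498 10.9076 11.8450 20.5901] v=[-3.7775 2.8863 -4.0818 2.0868]
Step 6: x=[3.1669 11.2360 11.6533 20.7079] v=[-2.9144 1.6422 -0.9587 0.5888]
Max displacement = 3.3467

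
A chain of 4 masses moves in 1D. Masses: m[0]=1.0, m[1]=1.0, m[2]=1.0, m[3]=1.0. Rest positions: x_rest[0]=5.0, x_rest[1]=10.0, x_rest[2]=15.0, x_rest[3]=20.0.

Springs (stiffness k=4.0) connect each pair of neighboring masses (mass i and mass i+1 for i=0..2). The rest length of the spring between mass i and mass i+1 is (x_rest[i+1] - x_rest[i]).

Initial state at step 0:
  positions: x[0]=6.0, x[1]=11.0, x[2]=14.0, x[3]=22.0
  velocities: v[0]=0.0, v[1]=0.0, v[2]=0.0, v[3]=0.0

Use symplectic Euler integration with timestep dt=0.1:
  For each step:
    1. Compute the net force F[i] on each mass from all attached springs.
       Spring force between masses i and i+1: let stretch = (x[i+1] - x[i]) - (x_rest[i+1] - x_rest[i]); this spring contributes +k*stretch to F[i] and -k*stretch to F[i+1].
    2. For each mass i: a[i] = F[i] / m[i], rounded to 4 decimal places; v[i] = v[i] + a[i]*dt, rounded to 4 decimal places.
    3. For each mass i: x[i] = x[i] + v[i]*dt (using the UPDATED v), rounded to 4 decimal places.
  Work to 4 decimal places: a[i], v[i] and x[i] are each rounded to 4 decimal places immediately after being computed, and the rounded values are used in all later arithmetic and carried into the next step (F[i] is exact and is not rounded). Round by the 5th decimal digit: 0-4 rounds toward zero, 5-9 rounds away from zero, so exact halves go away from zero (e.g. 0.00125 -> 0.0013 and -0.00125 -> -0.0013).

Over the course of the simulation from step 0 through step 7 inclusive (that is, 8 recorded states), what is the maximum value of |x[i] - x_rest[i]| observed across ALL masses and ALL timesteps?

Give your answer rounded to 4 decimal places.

Answer: 2.1469

Derivation:
Step 0: x=[6.0000 11.0000 14.0000 22.0000] v=[0.0000 0.0000 0.0000 0.0000]
Step 1: x=[6.0000 10.9200 14.2000 21.8800] v=[0.0000 -0.8000 2.0000 -1.2000]
Step 2: x=[5.9968 10.7744 14.5760 21.6528] v=[-0.0320 -1.4560 3.7600 -2.2720]
Step 3: x=[5.9847 10.5898 15.0830 21.3425] v=[-0.1210 -1.8464 5.0701 -3.1027]
Step 4: x=[5.9568 10.4007 15.6607 20.9819] v=[-0.2790 -1.8912 5.7766 -3.6065]
Step 5: x=[5.9067 10.2442 16.2408 20.6084] v=[-0.5014 -1.5648 5.8011 -3.7350]
Step 6: x=[5.8301 10.1541 16.7558 20.2602] v=[-0.7664 -0.9012 5.1495 -3.4820]
Step 7: x=[5.7264 10.1551 17.1469 19.9718] v=[-1.0368 0.0099 3.9106 -2.8838]
Max displacement = 2.1469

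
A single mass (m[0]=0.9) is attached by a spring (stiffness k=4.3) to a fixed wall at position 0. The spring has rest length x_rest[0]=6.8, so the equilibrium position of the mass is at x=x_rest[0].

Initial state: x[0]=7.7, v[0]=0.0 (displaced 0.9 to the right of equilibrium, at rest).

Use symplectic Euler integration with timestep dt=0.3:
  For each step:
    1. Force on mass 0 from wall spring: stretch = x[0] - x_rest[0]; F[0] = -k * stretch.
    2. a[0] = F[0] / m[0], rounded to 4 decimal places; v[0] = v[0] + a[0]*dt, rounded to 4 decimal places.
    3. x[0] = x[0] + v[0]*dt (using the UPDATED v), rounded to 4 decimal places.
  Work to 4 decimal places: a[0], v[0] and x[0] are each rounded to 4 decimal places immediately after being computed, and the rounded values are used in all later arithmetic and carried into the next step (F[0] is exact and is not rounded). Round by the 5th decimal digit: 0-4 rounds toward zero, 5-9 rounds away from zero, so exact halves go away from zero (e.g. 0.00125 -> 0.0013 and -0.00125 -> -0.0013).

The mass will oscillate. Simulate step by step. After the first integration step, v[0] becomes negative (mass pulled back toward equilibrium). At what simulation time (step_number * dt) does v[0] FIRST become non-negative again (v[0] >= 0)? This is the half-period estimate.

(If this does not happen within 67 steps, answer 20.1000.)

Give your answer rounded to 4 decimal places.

Step 0: x=[7.7000] v=[0.0000]
Step 1: x=[7.3130] v=[-1.2900]
Step 2: x=[6.7054] v=[-2.0253]
Step 3: x=[6.1385] v=[-1.8897]
Step 4: x=[5.8560] v=[-0.9416]
Step 5: x=[5.9795] v=[0.4115]
First v>=0 after going negative at step 5, time=1.5000

Answer: 1.5000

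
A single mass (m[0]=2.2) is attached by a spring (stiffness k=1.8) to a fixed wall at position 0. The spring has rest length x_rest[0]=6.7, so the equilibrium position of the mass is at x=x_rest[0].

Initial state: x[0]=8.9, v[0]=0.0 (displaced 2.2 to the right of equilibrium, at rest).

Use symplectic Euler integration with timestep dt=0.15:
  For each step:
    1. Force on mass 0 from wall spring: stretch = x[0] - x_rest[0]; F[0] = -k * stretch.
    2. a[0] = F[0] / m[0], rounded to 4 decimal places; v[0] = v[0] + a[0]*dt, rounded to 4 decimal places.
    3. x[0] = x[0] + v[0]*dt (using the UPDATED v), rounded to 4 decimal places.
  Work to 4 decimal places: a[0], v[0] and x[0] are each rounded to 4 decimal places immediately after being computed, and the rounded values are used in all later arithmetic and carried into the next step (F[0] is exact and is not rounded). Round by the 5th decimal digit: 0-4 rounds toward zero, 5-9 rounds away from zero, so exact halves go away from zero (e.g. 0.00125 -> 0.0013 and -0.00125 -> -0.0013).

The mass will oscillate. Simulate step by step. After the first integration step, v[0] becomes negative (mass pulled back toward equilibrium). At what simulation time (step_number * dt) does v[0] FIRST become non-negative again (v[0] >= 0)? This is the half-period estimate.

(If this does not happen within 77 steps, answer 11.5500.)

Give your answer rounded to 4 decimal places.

Step 0: x=[8.9000] v=[0.0000]
Step 1: x=[8.8595] v=[-0.2700]
Step 2: x=[8.7793] v=[-0.5350]
Step 3: x=[8.6608] v=[-0.7902]
Step 4: x=[8.5062] v=[-1.0308]
Step 5: x=[8.3183] v=[-1.2525]
Step 6: x=[8.1006] v=[-1.4511]
Step 7: x=[7.8572] v=[-1.6230]
Step 8: x=[7.5925] v=[-1.7650]
Step 9: x=[7.3113] v=[-1.8745]
Step 10: x=[7.0189] v=[-1.9495]
Step 11: x=[6.7206] v=[-1.9886]
Step 12: x=[6.4219] v=[-1.9911]
Step 13: x=[6.1284] v=[-1.9570]
Step 14: x=[5.8454] v=[-1.8868]
Step 15: x=[5.5781] v=[-1.7819]
Step 16: x=[5.3315] v=[-1.6442]
Step 17: x=[5.1101] v=[-1.4762]
Step 18: x=[4.9179] v=[-1.2811]
Step 19: x=[4.7585] v=[-1.0624]
Step 20: x=[4.6349] v=[-0.8241]
Step 21: x=[4.5493] v=[-0.5707]
Step 22: x=[4.5033] v=[-0.3067]
Step 23: x=[4.4977] v=[-0.0371]
Step 24: x=[4.5327] v=[0.2332]
First v>=0 after going negative at step 24, time=3.6000

Answer: 3.6000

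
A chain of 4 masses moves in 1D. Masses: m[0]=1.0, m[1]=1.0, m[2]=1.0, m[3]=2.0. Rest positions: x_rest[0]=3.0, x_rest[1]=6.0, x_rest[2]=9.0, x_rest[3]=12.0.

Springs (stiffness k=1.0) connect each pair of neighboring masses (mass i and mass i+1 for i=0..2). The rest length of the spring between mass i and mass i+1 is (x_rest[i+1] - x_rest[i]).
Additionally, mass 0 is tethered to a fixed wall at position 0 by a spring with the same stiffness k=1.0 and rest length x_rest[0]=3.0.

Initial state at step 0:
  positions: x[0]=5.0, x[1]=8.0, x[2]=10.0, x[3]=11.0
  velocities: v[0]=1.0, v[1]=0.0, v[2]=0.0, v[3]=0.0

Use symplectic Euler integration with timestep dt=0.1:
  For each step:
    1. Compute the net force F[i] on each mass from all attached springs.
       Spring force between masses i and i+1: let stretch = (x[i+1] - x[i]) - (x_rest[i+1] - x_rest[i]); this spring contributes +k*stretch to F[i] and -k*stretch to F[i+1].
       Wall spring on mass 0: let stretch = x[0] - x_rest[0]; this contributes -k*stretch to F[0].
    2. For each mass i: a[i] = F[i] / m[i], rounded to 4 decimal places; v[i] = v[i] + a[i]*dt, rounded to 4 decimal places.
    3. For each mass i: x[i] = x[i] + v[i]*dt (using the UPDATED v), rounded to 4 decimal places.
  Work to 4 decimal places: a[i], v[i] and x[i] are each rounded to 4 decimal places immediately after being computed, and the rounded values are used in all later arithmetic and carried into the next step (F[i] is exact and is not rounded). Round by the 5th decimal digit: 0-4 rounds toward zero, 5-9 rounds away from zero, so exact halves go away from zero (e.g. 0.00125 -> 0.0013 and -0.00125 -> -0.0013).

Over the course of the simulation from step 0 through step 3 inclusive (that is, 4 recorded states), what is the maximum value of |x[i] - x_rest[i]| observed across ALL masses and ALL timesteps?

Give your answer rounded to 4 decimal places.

Answer: 2.1735

Derivation:
Step 0: x=[5.0000 8.0000 10.0000 11.0000] v=[1.0000 0.0000 0.0000 0.0000]
Step 1: x=[5.0800 7.9900 9.9900 11.0100] v=[0.8000 -0.1000 -0.1000 0.1000]
Step 2: x=[5.1383 7.9709 9.9702 11.0299] v=[0.5830 -0.1910 -0.1980 0.1990]
Step 3: x=[5.1735 7.9435 9.9410 11.0595] v=[0.3524 -0.2743 -0.2920 0.2960]
Max displacement = 2.1735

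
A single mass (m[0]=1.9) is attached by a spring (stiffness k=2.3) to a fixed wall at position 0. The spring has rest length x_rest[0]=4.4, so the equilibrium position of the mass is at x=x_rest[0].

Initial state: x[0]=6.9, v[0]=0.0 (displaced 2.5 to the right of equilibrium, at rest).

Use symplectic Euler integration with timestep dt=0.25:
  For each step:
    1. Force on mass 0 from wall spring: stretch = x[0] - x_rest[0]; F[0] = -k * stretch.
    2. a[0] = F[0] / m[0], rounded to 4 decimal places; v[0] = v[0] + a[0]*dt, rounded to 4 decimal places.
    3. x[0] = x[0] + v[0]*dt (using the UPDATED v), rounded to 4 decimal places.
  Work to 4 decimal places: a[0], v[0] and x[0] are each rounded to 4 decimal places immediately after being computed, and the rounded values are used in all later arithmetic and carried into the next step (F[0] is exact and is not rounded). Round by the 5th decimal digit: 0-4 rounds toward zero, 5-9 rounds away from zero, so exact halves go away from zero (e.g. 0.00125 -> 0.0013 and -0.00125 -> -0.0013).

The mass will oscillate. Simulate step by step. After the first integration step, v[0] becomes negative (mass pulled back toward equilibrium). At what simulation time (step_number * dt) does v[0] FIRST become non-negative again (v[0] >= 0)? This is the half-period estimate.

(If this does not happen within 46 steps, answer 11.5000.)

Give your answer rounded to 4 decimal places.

Answer: 3.0000

Derivation:
Step 0: x=[6.9000] v=[0.0000]
Step 1: x=[6.7109] v=[-0.7566]
Step 2: x=[6.3469] v=[-1.4560]
Step 3: x=[5.8356] v=[-2.0452]
Step 4: x=[5.2157] v=[-2.4797]
Step 5: x=[4.5341] v=[-2.7266]
Step 6: x=[3.8423] v=[-2.7672]
Step 7: x=[3.1927] v=[-2.5984]
Step 8: x=[2.6345] v=[-2.2330]
Step 9: x=[2.2098] v=[-1.6987]
Step 10: x=[1.9508] v=[-1.0359]
Step 11: x=[1.8771] v=[-0.2947]
Step 12: x=[1.9943] v=[0.4688]
First v>=0 after going negative at step 12, time=3.0000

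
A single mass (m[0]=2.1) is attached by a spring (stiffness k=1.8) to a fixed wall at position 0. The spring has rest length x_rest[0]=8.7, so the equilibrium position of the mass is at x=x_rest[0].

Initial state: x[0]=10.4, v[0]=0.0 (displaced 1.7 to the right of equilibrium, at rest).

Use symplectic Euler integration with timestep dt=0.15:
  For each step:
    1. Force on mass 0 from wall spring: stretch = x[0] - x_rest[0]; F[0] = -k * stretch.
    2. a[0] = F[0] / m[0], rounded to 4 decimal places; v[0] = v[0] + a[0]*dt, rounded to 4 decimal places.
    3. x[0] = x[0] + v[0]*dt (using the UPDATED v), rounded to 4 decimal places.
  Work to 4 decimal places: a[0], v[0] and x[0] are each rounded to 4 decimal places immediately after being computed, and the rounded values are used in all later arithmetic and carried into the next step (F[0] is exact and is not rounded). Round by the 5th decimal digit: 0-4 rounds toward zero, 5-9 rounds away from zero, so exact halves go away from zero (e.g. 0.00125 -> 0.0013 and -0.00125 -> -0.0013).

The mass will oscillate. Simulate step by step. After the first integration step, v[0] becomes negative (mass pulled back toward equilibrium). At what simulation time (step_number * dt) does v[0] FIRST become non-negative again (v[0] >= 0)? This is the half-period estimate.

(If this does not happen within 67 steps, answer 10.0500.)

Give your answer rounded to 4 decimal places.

Step 0: x=[10.4000] v=[0.0000]
Step 1: x=[10.3672] v=[-0.2186]
Step 2: x=[10.3023] v=[-0.4330]
Step 3: x=[10.2065] v=[-0.6390]
Step 4: x=[10.0816] v=[-0.8327]
Step 5: x=[9.9301] v=[-1.0103]
Step 6: x=[9.7548] v=[-1.1685]
Step 7: x=[9.5592] v=[-1.3041]
Step 8: x=[9.3470] v=[-1.4146]
Step 9: x=[9.1223] v=[-1.4978]
Step 10: x=[8.8895] v=[-1.5521]
Step 11: x=[8.6530] v=[-1.5765]
Step 12: x=[8.4174] v=[-1.5705]
Step 13: x=[8.1873] v=[-1.5342]
Step 14: x=[7.9671] v=[-1.4683]
Step 15: x=[7.7610] v=[-1.3741]
Step 16: x=[7.5730] v=[-1.2534]
Step 17: x=[7.4067] v=[-1.1085]
Step 18: x=[7.2654] v=[-0.9422]
Step 19: x=[7.1517] v=[-0.7577]
Step 20: x=[7.0679] v=[-0.5586]
Step 21: x=[7.0156] v=[-0.3488]
Step 22: x=[6.9958] v=[-0.1322]
Step 23: x=[7.0088] v=[0.0869]
First v>=0 after going negative at step 23, time=3.4500

Answer: 3.4500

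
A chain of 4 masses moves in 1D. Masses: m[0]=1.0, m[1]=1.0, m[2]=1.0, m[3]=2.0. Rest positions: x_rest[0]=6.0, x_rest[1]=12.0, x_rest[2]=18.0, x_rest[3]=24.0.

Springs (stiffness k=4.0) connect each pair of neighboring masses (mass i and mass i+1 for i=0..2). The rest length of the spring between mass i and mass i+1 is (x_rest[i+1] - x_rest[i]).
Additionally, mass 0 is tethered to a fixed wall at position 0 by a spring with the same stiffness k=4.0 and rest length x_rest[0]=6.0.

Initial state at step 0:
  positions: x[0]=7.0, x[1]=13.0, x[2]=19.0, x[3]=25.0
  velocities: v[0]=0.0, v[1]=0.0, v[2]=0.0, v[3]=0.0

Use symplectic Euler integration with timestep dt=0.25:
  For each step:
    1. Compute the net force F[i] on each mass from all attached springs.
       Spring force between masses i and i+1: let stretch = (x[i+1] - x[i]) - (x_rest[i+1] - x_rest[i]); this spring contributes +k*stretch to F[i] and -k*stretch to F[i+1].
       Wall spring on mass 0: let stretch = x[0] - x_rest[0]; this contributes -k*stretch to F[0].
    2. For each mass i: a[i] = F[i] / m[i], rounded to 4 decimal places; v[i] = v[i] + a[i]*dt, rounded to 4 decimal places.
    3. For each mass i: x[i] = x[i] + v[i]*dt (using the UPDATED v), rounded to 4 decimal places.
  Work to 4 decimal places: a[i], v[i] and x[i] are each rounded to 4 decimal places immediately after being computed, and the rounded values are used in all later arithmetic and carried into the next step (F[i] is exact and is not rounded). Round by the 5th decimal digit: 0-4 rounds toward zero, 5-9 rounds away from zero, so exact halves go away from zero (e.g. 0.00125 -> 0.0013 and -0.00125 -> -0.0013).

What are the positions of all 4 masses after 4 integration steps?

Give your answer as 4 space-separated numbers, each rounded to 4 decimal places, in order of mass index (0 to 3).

Step 0: x=[7.0000 13.0000 19.0000 25.0000] v=[0.0000 0.0000 0.0000 0.0000]
Step 1: x=[6.7500 13.0000 19.0000 25.0000] v=[-1.0000 0.0000 0.0000 0.0000]
Step 2: x=[6.3750 12.9375 19.0000 25.0000] v=[-1.5000 -0.2500 0.0000 0.0000]
Step 3: x=[6.0469 12.7500 18.9844 25.0000] v=[-1.3125 -0.7500 -0.0625 0.0000]
Step 4: x=[5.8828 12.4453 18.9141 24.9981] v=[-0.6563 -1.2187 -0.2813 -0.0078]

Answer: 5.8828 12.4453 18.9141 24.9981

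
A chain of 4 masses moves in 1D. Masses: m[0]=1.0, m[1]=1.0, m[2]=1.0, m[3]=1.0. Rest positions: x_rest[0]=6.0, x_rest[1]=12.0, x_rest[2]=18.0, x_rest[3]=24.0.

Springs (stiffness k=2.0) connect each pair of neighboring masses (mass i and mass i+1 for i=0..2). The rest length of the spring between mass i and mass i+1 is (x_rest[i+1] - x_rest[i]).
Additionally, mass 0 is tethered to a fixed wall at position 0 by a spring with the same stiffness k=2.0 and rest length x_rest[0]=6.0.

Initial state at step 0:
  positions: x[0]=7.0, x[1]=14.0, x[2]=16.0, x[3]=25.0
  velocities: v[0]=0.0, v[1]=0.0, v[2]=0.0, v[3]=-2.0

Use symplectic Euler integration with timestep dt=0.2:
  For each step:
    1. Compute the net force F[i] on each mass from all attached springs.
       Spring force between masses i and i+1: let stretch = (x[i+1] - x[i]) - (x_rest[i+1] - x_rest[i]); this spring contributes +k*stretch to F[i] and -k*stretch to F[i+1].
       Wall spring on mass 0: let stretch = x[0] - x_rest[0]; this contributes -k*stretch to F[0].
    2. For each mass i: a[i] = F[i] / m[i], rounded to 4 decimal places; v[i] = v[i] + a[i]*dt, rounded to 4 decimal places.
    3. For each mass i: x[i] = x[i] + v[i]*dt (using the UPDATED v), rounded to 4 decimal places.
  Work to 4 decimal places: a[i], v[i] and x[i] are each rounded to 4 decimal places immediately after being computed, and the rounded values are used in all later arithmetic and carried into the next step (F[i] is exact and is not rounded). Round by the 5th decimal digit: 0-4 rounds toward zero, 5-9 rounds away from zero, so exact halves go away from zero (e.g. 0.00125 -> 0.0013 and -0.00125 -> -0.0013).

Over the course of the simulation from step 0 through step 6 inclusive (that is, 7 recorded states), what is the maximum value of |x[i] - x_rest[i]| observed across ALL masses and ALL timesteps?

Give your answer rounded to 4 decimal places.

Answer: 2.2904

Derivation:
Step 0: x=[7.0000 14.0000 16.0000 25.0000] v=[0.0000 0.0000 0.0000 -2.0000]
Step 1: x=[7.0000 13.6000 16.5600 24.3600] v=[0.0000 -2.0000 2.8000 -3.2000]
Step 2: x=[6.9680 12.9088 17.5072 23.5760] v=[-0.1600 -3.4560 4.7360 -3.9200]
Step 3: x=[6.8538 12.1102 18.5720 22.7865] v=[-0.5709 -3.9930 5.3242 -3.9475]
Step 4: x=[6.6118 11.4080 19.4571 22.1398] v=[-1.2099 -3.5108 4.4253 -3.2333]
Step 5: x=[6.2246 10.9661 19.9128 21.7585] v=[-1.9361 -2.2096 2.2787 -1.9064]
Step 6: x=[5.7187 10.8606 19.8005 21.7096] v=[-2.5293 -0.5275 -0.5617 -0.2447]
Max displacement = 2.2904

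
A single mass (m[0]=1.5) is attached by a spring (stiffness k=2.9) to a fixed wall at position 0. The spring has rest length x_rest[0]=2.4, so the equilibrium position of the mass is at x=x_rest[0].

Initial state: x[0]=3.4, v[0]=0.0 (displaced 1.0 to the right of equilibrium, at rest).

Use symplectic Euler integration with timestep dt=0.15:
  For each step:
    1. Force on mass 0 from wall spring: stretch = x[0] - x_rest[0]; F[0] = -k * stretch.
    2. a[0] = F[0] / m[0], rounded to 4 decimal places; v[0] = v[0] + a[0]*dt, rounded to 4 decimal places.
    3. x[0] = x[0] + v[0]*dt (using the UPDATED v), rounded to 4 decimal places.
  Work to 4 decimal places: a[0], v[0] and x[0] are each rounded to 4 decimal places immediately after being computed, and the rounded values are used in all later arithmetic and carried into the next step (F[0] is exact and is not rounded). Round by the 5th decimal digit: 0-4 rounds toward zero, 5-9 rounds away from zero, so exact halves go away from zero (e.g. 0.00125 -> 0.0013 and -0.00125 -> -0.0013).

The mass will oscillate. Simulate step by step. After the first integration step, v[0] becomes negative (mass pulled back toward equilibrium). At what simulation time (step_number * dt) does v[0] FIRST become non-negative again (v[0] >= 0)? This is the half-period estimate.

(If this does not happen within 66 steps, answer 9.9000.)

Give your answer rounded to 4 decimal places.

Step 0: x=[3.4000] v=[0.0000]
Step 1: x=[3.3565] v=[-0.2900]
Step 2: x=[3.2714] v=[-0.5674]
Step 3: x=[3.1484] v=[-0.8201]
Step 4: x=[2.9928] v=[-1.0371]
Step 5: x=[2.8115] v=[-1.2090]
Step 6: x=[2.6123] v=[-1.3283]
Step 7: x=[2.4038] v=[-1.3899]
Step 8: x=[2.1952] v=[-1.3910]
Step 9: x=[1.9955] v=[-1.3316]
Step 10: x=[1.8134] v=[-1.2143]
Step 11: x=[1.6568] v=[-1.0442]
Step 12: x=[1.5325] v=[-0.8287]
Step 13: x=[1.4459] v=[-0.5771]
Step 14: x=[1.4008] v=[-0.3004]
Step 15: x=[1.3992] v=[-0.0106]
Step 16: x=[1.4411] v=[0.2796]
First v>=0 after going negative at step 16, time=2.4000

Answer: 2.4000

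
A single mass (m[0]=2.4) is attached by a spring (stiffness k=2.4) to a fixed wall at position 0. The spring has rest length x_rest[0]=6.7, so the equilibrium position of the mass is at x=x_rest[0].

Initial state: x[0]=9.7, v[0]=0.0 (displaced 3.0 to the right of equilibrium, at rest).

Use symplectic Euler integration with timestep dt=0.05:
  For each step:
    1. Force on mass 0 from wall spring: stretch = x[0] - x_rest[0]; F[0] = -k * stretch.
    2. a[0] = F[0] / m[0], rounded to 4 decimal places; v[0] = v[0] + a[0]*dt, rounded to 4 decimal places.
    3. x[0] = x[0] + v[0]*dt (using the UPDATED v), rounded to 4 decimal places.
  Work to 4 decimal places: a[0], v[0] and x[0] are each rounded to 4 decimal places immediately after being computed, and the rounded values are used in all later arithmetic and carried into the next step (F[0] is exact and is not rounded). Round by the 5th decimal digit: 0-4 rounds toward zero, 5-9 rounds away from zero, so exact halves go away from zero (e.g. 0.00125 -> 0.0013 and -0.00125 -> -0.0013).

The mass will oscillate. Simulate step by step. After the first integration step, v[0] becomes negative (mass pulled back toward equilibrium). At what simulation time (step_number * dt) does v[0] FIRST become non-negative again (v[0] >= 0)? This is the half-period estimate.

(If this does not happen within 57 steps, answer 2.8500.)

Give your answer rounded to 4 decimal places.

Answer: 2.8500

Derivation:
Step 0: x=[9.7000] v=[0.0000]
Step 1: x=[9.6925] v=[-0.1500]
Step 2: x=[9.6775] v=[-0.2996]
Step 3: x=[9.6551] v=[-0.4485]
Step 4: x=[9.6253] v=[-0.5963]
Step 5: x=[9.5882] v=[-0.7426]
Step 6: x=[9.5439] v=[-0.8870]
Step 7: x=[9.4924] v=[-1.0292]
Step 8: x=[9.4340] v=[-1.1688]
Step 9: x=[9.3687] v=[-1.3055]
Step 10: x=[9.2968] v=[-1.4389]
Step 11: x=[9.2184] v=[-1.5687]
Step 12: x=[9.1337] v=[-1.6946]
Step 13: x=[9.0429] v=[-1.8163]
Step 14: x=[8.9462] v=[-1.9334]
Step 15: x=[8.8439] v=[-2.0457]
Step 16: x=[8.7363] v=[-2.1529]
Step 17: x=[8.6236] v=[-2.2547]
Step 18: x=[8.5061] v=[-2.3509]
Step 19: x=[8.3840] v=[-2.4412]
Step 20: x=[8.2577] v=[-2.5254]
Step 21: x=[8.1275] v=[-2.6033]
Step 22: x=[7.9938] v=[-2.6747]
Step 23: x=[7.8568] v=[-2.7394]
Step 24: x=[7.7169] v=[-2.7972]
Step 25: x=[7.5745] v=[-2.8480]
Step 26: x=[7.4299] v=[-2.8917]
Step 27: x=[7.2835] v=[-2.9282]
Step 28: x=[7.1356] v=[-2.9574]
Step 29: x=[6.9866] v=[-2.9792]
Step 30: x=[6.8369] v=[-2.9935]
Step 31: x=[6.6869] v=[-3.0003]
Step 32: x=[6.5369] v=[-2.9996]
Step 33: x=[6.3873] v=[-2.9914]
Step 34: x=[6.2385] v=[-2.9758]
Step 35: x=[6.0909] v=[-2.9527]
Step 36: x=[5.9448] v=[-2.9222]
Step 37: x=[5.8006] v=[-2.8844]
Step 38: x=[5.6586] v=[-2.8394]
Step 39: x=[5.5192] v=[-2.7873]
Step 40: x=[5.3828] v=[-2.7283]
Step 41: x=[5.2497] v=[-2.6624]
Step 42: x=[5.1202] v=[-2.5899]
Step 43: x=[4.9947] v=[-2.5109]
Step 44: x=[4.8734] v=[-2.4256]
Step 45: x=[4.7567] v=[-2.3343]
Step 46: x=[4.6448] v=[-2.2371]
Step 47: x=[4.5381] v=[-2.1343]
Step 48: x=[4.4368] v=[-2.0262]
Step 49: x=[4.3412] v=[-1.9130]
Step 50: x=[4.2514] v=[-1.7951]
Step 51: x=[4.1678] v=[-1.6727]
Step 52: x=[4.0905] v=[-1.5461]
Step 53: x=[4.0197] v=[-1.4156]
Step 54: x=[3.9556] v=[-1.2816]
Step 55: x=[3.8984] v=[-1.1444]
Step 56: x=[3.8482] v=[-1.0043]
Step 57: x=[3.8051] v=[-0.8617]
v[0] did not become non-negative within 57 steps; using fallback time=2.8500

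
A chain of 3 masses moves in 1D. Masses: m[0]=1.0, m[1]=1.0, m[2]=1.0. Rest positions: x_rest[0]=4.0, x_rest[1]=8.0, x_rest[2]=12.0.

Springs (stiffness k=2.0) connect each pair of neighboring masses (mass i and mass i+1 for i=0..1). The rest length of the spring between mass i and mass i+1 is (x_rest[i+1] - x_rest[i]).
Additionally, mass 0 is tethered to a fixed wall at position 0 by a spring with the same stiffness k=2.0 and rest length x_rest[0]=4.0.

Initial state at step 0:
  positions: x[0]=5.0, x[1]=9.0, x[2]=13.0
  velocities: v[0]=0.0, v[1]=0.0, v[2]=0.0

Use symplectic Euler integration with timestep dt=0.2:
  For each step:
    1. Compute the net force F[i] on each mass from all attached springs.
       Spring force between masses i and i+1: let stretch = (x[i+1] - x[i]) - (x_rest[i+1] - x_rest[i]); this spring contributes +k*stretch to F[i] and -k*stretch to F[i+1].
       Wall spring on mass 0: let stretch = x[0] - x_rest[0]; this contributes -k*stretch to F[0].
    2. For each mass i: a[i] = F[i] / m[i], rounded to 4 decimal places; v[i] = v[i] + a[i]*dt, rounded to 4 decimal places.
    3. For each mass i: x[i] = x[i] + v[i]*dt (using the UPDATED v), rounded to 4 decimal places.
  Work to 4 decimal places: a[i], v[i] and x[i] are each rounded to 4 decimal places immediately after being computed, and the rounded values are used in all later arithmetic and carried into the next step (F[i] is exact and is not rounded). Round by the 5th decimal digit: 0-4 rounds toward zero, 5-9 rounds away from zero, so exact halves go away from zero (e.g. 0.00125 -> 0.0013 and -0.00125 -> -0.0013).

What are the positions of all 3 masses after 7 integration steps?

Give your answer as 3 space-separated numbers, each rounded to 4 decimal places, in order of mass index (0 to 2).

Step 0: x=[5.0000 9.0000 13.0000] v=[0.0000 0.0000 0.0000]
Step 1: x=[4.9200 9.0000 13.0000] v=[-0.4000 0.0000 0.0000]
Step 2: x=[4.7728 8.9936 13.0000] v=[-0.7360 -0.0320 0.0000]
Step 3: x=[4.5814 8.9700 12.9995] v=[-0.9568 -0.1178 -0.0026]
Step 4: x=[4.3746 8.9177 12.9966] v=[-1.0339 -0.2614 -0.0144]
Step 5: x=[4.1813 8.8283 12.9874] v=[-0.9665 -0.4471 -0.0460]
Step 6: x=[4.0253 8.6998 12.9655] v=[-0.7802 -0.6423 -0.1096]
Step 7: x=[3.9212 8.5386 12.9223] v=[-0.5205 -0.8058 -0.2159]

Answer: 3.9212 8.5386 12.9223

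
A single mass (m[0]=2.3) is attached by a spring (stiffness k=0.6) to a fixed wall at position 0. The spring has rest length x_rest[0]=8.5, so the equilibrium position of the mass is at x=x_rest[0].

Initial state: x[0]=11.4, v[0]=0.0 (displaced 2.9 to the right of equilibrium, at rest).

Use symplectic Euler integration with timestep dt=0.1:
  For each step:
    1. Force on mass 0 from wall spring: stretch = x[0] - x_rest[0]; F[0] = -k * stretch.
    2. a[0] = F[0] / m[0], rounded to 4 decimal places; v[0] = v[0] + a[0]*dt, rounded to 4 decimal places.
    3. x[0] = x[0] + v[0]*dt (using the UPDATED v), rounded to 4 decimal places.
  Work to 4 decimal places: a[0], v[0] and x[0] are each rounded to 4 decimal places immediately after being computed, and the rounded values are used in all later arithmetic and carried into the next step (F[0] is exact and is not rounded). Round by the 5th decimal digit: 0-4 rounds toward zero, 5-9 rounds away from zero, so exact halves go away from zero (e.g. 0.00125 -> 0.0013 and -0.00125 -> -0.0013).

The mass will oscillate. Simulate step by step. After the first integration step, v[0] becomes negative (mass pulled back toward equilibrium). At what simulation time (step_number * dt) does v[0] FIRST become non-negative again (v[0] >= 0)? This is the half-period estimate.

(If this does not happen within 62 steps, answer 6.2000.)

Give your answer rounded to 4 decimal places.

Answer: 6.2000

Derivation:
Step 0: x=[11.4000] v=[0.0000]
Step 1: x=[11.3924] v=[-0.0757]
Step 2: x=[11.3773] v=[-0.1512]
Step 3: x=[11.3547] v=[-0.2263]
Step 4: x=[11.3246] v=[-0.3008]
Step 5: x=[11.2872] v=[-0.3745]
Step 6: x=[11.2425] v=[-0.4472]
Step 7: x=[11.1906] v=[-0.5187]
Step 8: x=[11.1317] v=[-0.5889]
Step 9: x=[11.0659] v=[-0.6576]
Step 10: x=[10.9935] v=[-0.7245]
Step 11: x=[10.9145] v=[-0.7896]
Step 12: x=[10.8292] v=[-0.8526]
Step 13: x=[10.7379] v=[-0.9134]
Step 14: x=[10.6407] v=[-0.9718]
Step 15: x=[10.5379] v=[-1.0276]
Step 16: x=[10.4298] v=[-1.0808]
Step 17: x=[10.3167] v=[-1.1311]
Step 18: x=[10.1989] v=[-1.1785]
Step 19: x=[10.0766] v=[-1.2228]
Step 20: x=[9.9502] v=[-1.2639]
Step 21: x=[9.8200] v=[-1.3017]
Step 22: x=[9.6864] v=[-1.3361]
Step 23: x=[9.5497] v=[-1.3671]
Step 24: x=[9.4103] v=[-1.3945]
Step 25: x=[9.2685] v=[-1.4183]
Step 26: x=[9.1247] v=[-1.4384]
Step 27: x=[8.9792] v=[-1.4547]
Step 28: x=[8.8325] v=[-1.4672]
Step 29: x=[8.6849] v=[-1.4759]
Step 30: x=[8.5368] v=[-1.4807]
Step 31: x=[8.3886] v=[-1.4817]
Step 32: x=[8.2407] v=[-1.4788]
Step 33: x=[8.0935] v=[-1.4720]
Step 34: x=[7.9474] v=[-1.4614]
Step 35: x=[7.8027] v=[-1.4470]
Step 36: x=[7.6598] v=[-1.4288]
Step 37: x=[7.5191] v=[-1.4069]
Step 38: x=[7.3810] v=[-1.3813]
Step 39: x=[7.2458] v=[-1.3521]
Step 40: x=[7.1139] v=[-1.3194]
Step 41: x=[6.9856] v=[-1.2832]
Step 42: x=[6.8612] v=[-1.2437]
Step 43: x=[6.7411] v=[-1.2010]
Step 44: x=[6.6256] v=[-1.1551]
Step 45: x=[6.5150] v=[-1.1062]
Step 46: x=[6.4096] v=[-1.0544]
Step 47: x=[6.3096] v=[-0.9999]
Step 48: x=[6.2153] v=[-0.9428]
Step 49: x=[6.1270] v=[-0.8832]
Step 50: x=[6.0449] v=[-0.8213]
Step 51: x=[5.9692] v=[-0.7573]
Step 52: x=[5.9001] v=[-0.6913]
Step 53: x=[5.8378] v=[-0.6235]
Step 54: x=[5.7824] v=[-0.5541]
Step 55: x=[5.7341] v=[-0.4832]
Step 56: x=[5.6930] v=[-0.4111]
Step 57: x=[5.6592] v=[-0.3379]
Step 58: x=[5.6328] v=[-0.2638]
Step 59: x=[5.6139] v=[-0.1890]
Step 60: x=[5.6025] v=[-0.1137]
Step 61: x=[5.5987] v=[-0.0381]
Step 62: x=[5.6025] v=[0.0376]
First v>=0 after going negative at step 62, time=6.2000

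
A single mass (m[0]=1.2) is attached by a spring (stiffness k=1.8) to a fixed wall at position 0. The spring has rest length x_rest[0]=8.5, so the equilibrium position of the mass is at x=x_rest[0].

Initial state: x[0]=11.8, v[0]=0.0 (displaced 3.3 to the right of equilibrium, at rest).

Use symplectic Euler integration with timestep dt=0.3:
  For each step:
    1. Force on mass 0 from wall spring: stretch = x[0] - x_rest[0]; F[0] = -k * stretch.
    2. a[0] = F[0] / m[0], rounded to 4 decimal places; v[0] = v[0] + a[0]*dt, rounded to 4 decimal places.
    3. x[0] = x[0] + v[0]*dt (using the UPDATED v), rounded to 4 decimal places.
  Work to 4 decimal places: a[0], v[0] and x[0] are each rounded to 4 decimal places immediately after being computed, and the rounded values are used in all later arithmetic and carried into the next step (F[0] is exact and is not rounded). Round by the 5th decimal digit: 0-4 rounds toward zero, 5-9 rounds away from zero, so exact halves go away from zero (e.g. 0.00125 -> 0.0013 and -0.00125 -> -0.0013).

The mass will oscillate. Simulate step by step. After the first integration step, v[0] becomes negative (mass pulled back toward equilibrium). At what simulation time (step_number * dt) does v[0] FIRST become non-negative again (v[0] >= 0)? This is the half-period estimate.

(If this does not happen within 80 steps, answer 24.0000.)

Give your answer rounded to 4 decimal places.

Step 0: x=[11.8000] v=[0.0000]
Step 1: x=[11.3545] v=[-1.4850]
Step 2: x=[10.5237] v=[-2.7695]
Step 3: x=[9.4196] v=[-3.6802]
Step 4: x=[8.1914] v=[-4.0940]
Step 5: x=[7.0049] v=[-3.9551]
Step 6: x=[6.0202] v=[-3.2823]
Step 7: x=[5.3703] v=[-2.1664]
Step 8: x=[5.1429] v=[-0.7580]
Step 9: x=[5.3687] v=[0.7527]
First v>=0 after going negative at step 9, time=2.7000

Answer: 2.7000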